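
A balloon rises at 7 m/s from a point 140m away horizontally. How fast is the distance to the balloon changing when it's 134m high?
469√9389/9389 ≈ 4.84 m/s

z² = 140² + y²
z = √(140² + 134²) = 2√9389
dz/dt = y/z · dy/dt = 134/(2√9389) · 7 = 469√9389/9389 ≈ 4.84 m/s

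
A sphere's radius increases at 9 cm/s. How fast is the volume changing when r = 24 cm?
20736π cm³/s

V = (4/3)πr³
dV/dt = dV/dr · dr/dt = 4πr² · 9
At r = 24: dV/dt = 20736π cm³/s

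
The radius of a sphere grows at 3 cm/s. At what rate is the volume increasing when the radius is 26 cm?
8112π cm³/s

V = (4/3)πr³
dV/dt = dV/dr · dr/dt = 4πr² · 3
At r = 26: dV/dt = 8112π cm³/s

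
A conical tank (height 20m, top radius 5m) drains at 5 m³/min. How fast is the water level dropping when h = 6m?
20/(9π) ≈ 0.7074 m/min

r/h = 5/20, so r = (1/4)h
V = (1/3)πr²h = (1/3)π((1/4)h)²h = (1/48)πh³
dV/dh = (1/16)πh²
dh/dt = (dV/dt)/(dV/dh) = -5/((1/16)π·6²) = -20/(9π) m/min
The level is dropping at 20/(9π) ≈ 0.7074 m/min.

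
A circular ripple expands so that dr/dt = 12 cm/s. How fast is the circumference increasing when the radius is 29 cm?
24π cm/s

C = 2πr
dC/dt = 2π · dr/dt = 2π · 12 = 24π cm/s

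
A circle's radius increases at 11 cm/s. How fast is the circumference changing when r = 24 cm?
22π cm/s

C = 2πr
dC/dt = 2π · dr/dt = 2π · 11 = 22π cm/s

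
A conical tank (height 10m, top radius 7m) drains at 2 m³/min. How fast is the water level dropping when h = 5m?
8/(49π) ≈ 0.05197 m/min

r/h = 7/10, so r = (7/10)h
V = (1/3)πr²h = (1/3)π((7/10)h)²h = (49/300)πh³
dV/dh = (49/100)πh²
dh/dt = (dV/dt)/(dV/dh) = -2/((49/100)π·5²) = -8/(49π) m/min
The level is dropping at 8/(49π) ≈ 0.05197 m/min.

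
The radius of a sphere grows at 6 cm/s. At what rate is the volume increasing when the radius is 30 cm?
21600π cm³/s

V = (4/3)πr³
dV/dt = dV/dr · dr/dt = 4πr² · 6
At r = 30: dV/dt = 21600π cm³/s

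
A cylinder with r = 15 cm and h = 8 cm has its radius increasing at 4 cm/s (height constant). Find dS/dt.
304π cm²/s

S = 2πrh + 2πr² (lateral + bases)
dS/dt = (2πh + 4πr)·dr/dt = (2π·8 + 4π·15)·4
= 304π cm²/s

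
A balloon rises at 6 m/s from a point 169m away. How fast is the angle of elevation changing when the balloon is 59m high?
0.031646 rad/s

tan(θ) = y/169
sec²(θ) · dθ/dt = (1/169) · dy/dt
dθ/dt = cos²(θ)/169 · 6 = 169/(169² + 59²) · 6
dθ/dt = 0.031646 rad/s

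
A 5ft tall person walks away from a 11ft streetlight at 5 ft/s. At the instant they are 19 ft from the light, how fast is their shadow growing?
25/6 ft/s

By similar triangles: 11/(x+s) = 5/s
Solving: s = 5x/6
ds/dt = 5/6 · dx/dt = 5/6 · 5 = 25/6 ft/s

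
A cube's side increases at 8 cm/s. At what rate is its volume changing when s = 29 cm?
20184 cm³/s

V = s³
dV/dt = 3s² · ds/dt = 3·29²·8 = 20184 cm³/s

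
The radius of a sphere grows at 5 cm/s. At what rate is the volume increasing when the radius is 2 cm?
80π cm³/s

V = (4/3)πr³
dV/dt = dV/dr · dr/dt = 4πr² · 5
At r = 2: dV/dt = 80π cm³/s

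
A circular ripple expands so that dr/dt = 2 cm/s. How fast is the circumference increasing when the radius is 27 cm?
4π cm/s

C = 2πr
dC/dt = 2π · dr/dt = 2π · 2 = 4π cm/s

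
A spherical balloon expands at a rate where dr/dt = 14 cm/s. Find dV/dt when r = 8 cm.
3584π cm³/s

V = (4/3)πr³
dV/dt = dV/dr · dr/dt = 4πr² · 14
At r = 8: dV/dt = 3584π cm³/s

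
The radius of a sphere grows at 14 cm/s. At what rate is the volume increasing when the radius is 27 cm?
40824π cm³/s

V = (4/3)πr³
dV/dt = dV/dr · dr/dt = 4πr² · 14
At r = 27: dV/dt = 40824π cm³/s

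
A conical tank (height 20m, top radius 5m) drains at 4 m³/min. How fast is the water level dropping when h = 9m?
64/(81π) ≈ 0.2515 m/min

r/h = 5/20, so r = (1/4)h
V = (1/3)πr²h = (1/3)π((1/4)h)²h = (1/48)πh³
dV/dh = (1/16)πh²
dh/dt = (dV/dt)/(dV/dh) = -4/((1/16)π·9²) = -64/(81π) m/min
The level is dropping at 64/(81π) ≈ 0.2515 m/min.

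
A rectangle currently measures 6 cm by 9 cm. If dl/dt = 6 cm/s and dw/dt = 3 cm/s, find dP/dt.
18 cm/s

P = 2(l + w)
dP/dt = 2(dl/dt + dw/dt) = 2(6 + 3) = 18 cm/s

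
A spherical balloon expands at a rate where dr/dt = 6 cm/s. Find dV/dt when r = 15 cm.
5400π cm³/s

V = (4/3)πr³
dV/dt = dV/dr · dr/dt = 4πr² · 6
At r = 15: dV/dt = 5400π cm³/s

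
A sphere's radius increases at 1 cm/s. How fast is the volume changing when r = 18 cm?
1296π cm³/s

V = (4/3)πr³
dV/dt = dV/dr · dr/dt = 4πr² · 1
At r = 18: dV/dt = 1296π cm³/s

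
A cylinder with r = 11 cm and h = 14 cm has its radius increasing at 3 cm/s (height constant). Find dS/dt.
216π cm²/s

S = 2πrh + 2πr² (lateral + bases)
dS/dt = (2πh + 4πr)·dr/dt = (2π·14 + 4π·11)·3
= 216π cm²/s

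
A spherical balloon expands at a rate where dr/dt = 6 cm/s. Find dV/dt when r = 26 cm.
16224π cm³/s

V = (4/3)πr³
dV/dt = dV/dr · dr/dt = 4πr² · 6
At r = 26: dV/dt = 16224π cm³/s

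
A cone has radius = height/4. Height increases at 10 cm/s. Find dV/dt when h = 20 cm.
250π cm³/s

V = (1/3)π(h/4)²h = πh³/48
dV/dt = πh²/16 · 10
At h = 20: dV/dt = 250π cm³/s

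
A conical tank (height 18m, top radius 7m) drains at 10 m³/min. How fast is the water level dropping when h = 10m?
162/(245π) ≈ 0.2105 m/min

r/h = 7/18, so r = (7/18)h
V = (1/3)πr²h = (1/3)π((7/18)h)²h = (49/972)πh³
dV/dh = (49/324)πh²
dh/dt = (dV/dt)/(dV/dh) = -10/((49/324)π·10²) = -162/(245π) m/min
The level is dropping at 162/(245π) ≈ 0.2105 m/min.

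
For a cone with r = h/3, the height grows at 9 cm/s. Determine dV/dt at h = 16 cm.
256π cm³/s

V = (1/3)π(h/3)²h = πh³/27
dV/dt = πh²/9 · 9
At h = 16: dV/dt = 256π cm³/s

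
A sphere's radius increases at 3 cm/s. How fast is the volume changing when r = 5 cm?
300π cm³/s

V = (4/3)πr³
dV/dt = dV/dr · dr/dt = 4πr² · 3
At r = 5: dV/dt = 300π cm³/s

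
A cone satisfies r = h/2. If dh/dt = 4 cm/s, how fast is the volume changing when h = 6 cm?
36π cm³/s

V = (1/3)π(h/2)²h = πh³/12
dV/dt = πh²/4 · 4
At h = 6: dV/dt = 36π cm³/s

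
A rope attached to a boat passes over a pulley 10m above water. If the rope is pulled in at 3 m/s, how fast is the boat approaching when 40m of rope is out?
4√15/5 ≈ 3.098 m/s

rope² = x² + 10²
x = √(40² - 10²) = 10√15
dx/dt = (rope/x) · d(rope)/dt = (40/(10√15)) · (-3) = -4√15/5 m/s
The boat approaches at 4√15/5 ≈ 3.098 m/s.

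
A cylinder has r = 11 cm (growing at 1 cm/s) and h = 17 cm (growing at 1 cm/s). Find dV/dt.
495π cm³/s

V = πr²h
dV/dt = 2πrh·dr/dt + πr²·dh/dt
= 2π(11)(17)(1) + π(11)²(1)
= 495π cm³/s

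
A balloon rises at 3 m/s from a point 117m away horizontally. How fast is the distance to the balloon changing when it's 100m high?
300√23689/23689 ≈ 1.949 m/s

z² = 117² + y²
z = √(117² + 100²) = √23689
dz/dt = y/z · dy/dt = 100/√23689 · 3 = 300√23689/23689 ≈ 1.949 m/s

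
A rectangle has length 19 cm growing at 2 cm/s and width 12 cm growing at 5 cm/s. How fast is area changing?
119 cm²/s

A = lw
dA/dt = w·dl/dt + l·dw/dt = 12·2 + 19·5 = 119 cm²/s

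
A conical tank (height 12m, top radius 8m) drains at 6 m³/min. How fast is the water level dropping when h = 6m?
3/(8π) ≈ 0.1194 m/min

r/h = 8/12, so r = (2/3)h
V = (1/3)πr²h = (1/3)π((2/3)h)²h = (4/27)πh³
dV/dh = (4/9)πh²
dh/dt = (dV/dt)/(dV/dh) = -6/((4/9)π·6²) = -3/(8π) m/min
The level is dropping at 3/(8π) ≈ 0.1194 m/min.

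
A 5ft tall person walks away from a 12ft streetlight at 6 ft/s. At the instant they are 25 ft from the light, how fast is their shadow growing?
30/7 ft/s

By similar triangles: 12/(x+s) = 5/s
Solving: s = 5x/7
ds/dt = 5/7 · dx/dt = 5/7 · 6 = 30/7 ft/s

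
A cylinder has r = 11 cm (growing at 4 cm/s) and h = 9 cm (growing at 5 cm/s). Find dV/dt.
1397π cm³/s

V = πr²h
dV/dt = 2πrh·dr/dt + πr²·dh/dt
= 2π(11)(9)(4) + π(11)²(5)
= 1397π cm³/s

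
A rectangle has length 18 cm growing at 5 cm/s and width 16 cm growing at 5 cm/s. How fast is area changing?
170 cm²/s

A = lw
dA/dt = w·dl/dt + l·dw/dt = 16·5 + 18·5 = 170 cm²/s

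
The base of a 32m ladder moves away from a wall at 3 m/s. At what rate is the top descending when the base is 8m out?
√15/5 ≈ 0.7746 m/s

x² + y² = 32²
2x·dx/dt + 2y·dy/dt = 0
dy/dt = -x/y · dx/dt = -8/(8√15) · 3 = -√15/5 m/s
The top is descending at √15/5 ≈ 0.7746 m/s.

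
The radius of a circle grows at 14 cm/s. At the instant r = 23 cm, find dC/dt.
28π cm/s

C = 2πr
dC/dt = 2π · dr/dt = 2π · 14 = 28π cm/s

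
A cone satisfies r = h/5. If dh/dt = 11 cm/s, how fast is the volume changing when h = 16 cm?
2816π/25 cm³/s

V = (1/3)π(h/5)²h = πh³/75
dV/dt = πh²/25 · 11
At h = 16: dV/dt = 2816π/25 cm³/s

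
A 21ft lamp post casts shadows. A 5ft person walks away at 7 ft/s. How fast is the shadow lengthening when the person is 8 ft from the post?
35/16 ft/s

By similar triangles: 21/(x+s) = 5/s
Solving: s = 5x/16
ds/dt = 5/16 · dx/dt = 5/16 · 7 = 35/16 ft/s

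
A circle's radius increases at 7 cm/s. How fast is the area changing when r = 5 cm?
70π cm²/s

A = πr²
dA/dt = 2πr · dr/dt = 2π(5)(7) = 70π cm²/s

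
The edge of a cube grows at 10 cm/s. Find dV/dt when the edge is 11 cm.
3630 cm³/s

V = s³
dV/dt = 3s² · ds/dt = 3·11²·10 = 3630 cm³/s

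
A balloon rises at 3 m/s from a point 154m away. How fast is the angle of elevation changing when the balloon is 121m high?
0.012045 rad/s

tan(θ) = y/154
sec²(θ) · dθ/dt = (1/154) · dy/dt
dθ/dt = cos²(θ)/154 · 3 = 154/(154² + 121²) · 3
dθ/dt = 0.012045 rad/s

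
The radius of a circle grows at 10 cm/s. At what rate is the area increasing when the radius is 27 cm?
540π cm²/s

A = πr²
dA/dt = 2πr · dr/dt = 2π(27)(10) = 540π cm²/s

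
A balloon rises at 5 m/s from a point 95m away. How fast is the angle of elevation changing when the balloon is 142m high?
0.016273 rad/s

tan(θ) = y/95
sec²(θ) · dθ/dt = (1/95) · dy/dt
dθ/dt = cos²(θ)/95 · 5 = 95/(95² + 142²) · 5
dθ/dt = 0.016273 rad/s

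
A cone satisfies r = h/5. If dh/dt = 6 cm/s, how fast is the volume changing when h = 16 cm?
1536π/25 cm³/s

V = (1/3)π(h/5)²h = πh³/75
dV/dt = πh²/25 · 6
At h = 16: dV/dt = 1536π/25 cm³/s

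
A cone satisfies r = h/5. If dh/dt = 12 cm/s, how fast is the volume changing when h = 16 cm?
3072π/25 cm³/s

V = (1/3)π(h/5)²h = πh³/75
dV/dt = πh²/25 · 12
At h = 16: dV/dt = 3072π/25 cm³/s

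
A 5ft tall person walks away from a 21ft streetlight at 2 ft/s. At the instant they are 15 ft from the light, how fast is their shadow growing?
5/8 ft/s

By similar triangles: 21/(x+s) = 5/s
Solving: s = 5x/16
ds/dt = 5/16 · dx/dt = 5/16 · 2 = 5/8 ft/s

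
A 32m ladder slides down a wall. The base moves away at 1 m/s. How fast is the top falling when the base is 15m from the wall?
15√799/799 ≈ 0.5307 m/s

x² + y² = 32²
2x·dx/dt + 2y·dy/dt = 0
dy/dt = -x/y · dx/dt = -15/√799 · 1 = -15√799/799 m/s
The top is descending at 15√799/799 ≈ 0.5307 m/s.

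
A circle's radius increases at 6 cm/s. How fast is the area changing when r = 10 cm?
120π cm²/s

A = πr²
dA/dt = 2πr · dr/dt = 2π(10)(6) = 120π cm²/s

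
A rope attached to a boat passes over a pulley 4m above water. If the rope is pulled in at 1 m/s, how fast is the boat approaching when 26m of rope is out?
13√165/165 ≈ 1.012 m/s

rope² = x² + 4²
x = √(26² - 4²) = 2√165
dx/dt = (rope/x) · d(rope)/dt = (26/(2√165)) · (-1) = -13√165/165 m/s
The boat approaches at 13√165/165 ≈ 1.012 m/s.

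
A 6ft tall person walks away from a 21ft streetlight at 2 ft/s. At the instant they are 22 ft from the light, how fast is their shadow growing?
4/5 ft/s

By similar triangles: 21/(x+s) = 6/s
Solving: s = 6x/15
ds/dt = 6/15 · dx/dt = 2/5 · 2 = 4/5 ft/s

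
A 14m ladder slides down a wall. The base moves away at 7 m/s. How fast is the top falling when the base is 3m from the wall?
21√187/187 ≈ 1.536 m/s

x² + y² = 14²
2x·dx/dt + 2y·dy/dt = 0
dy/dt = -x/y · dx/dt = -3/√187 · 7 = -21√187/187 m/s
The top is descending at 21√187/187 ≈ 1.536 m/s.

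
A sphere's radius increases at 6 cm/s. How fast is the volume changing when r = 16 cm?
6144π cm³/s

V = (4/3)πr³
dV/dt = dV/dr · dr/dt = 4πr² · 6
At r = 16: dV/dt = 6144π cm³/s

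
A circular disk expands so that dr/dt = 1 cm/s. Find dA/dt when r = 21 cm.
42π cm²/s

A = πr²
dA/dt = 2πr · dr/dt = 2π(21)(1) = 42π cm²/s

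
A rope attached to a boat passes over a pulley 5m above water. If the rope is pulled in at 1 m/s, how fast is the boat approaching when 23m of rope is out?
23√14/84 ≈ 1.025 m/s

rope² = x² + 5²
x = √(23² - 5²) = 6√14
dx/dt = (rope/x) · d(rope)/dt = (23/(6√14)) · (-1) = -23√14/84 m/s
The boat approaches at 23√14/84 ≈ 1.025 m/s.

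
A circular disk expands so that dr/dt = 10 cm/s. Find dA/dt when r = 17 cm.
340π cm²/s

A = πr²
dA/dt = 2πr · dr/dt = 2π(17)(10) = 340π cm²/s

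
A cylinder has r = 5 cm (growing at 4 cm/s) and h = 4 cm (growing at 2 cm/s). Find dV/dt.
210π cm³/s

V = πr²h
dV/dt = 2πrh·dr/dt + πr²·dh/dt
= 2π(5)(4)(4) + π(5)²(2)
= 210π cm³/s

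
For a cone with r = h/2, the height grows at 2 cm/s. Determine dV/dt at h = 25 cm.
625π/2 cm³/s

V = (1/3)π(h/2)²h = πh³/12
dV/dt = πh²/4 · 2
At h = 25: dV/dt = 625π/2 cm³/s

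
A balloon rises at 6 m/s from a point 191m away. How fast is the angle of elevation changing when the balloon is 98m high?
0.024867 rad/s

tan(θ) = y/191
sec²(θ) · dθ/dt = (1/191) · dy/dt
dθ/dt = cos²(θ)/191 · 6 = 191/(191² + 98²) · 6
dθ/dt = 0.024867 rad/s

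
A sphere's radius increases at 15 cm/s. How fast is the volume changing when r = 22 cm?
29040π cm³/s

V = (4/3)πr³
dV/dt = dV/dr · dr/dt = 4πr² · 15
At r = 22: dV/dt = 29040π cm³/s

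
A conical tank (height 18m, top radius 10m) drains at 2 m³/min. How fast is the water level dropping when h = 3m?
18/(25π) ≈ 0.2292 m/min

r/h = 10/18, so r = (5/9)h
V = (1/3)πr²h = (1/3)π((5/9)h)²h = (25/243)πh³
dV/dh = (25/81)πh²
dh/dt = (dV/dt)/(dV/dh) = -2/((25/81)π·3²) = -18/(25π) m/min
The level is dropping at 18/(25π) ≈ 0.2292 m/min.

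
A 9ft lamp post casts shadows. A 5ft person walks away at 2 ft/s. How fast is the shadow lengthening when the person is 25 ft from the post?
5/2 ft/s

By similar triangles: 9/(x+s) = 5/s
Solving: s = 5x/4
ds/dt = 5/4 · dx/dt = 5/4 · 2 = 5/2 ft/s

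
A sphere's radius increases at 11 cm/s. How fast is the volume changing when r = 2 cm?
176π cm³/s

V = (4/3)πr³
dV/dt = dV/dr · dr/dt = 4πr² · 11
At r = 2: dV/dt = 176π cm³/s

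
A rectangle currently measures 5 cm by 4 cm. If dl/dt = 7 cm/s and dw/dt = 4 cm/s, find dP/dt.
22 cm/s

P = 2(l + w)
dP/dt = 2(dl/dt + dw/dt) = 2(7 + 4) = 22 cm/s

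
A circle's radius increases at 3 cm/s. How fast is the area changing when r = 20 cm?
120π cm²/s

A = πr²
dA/dt = 2πr · dr/dt = 2π(20)(3) = 120π cm²/s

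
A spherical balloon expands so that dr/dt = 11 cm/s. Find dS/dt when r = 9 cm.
792π cm²/s

S = 4πr²
dS/dt = dS/dr · dr/dt = 8πr · 11
At r = 9: dS/dt = 792π cm²/s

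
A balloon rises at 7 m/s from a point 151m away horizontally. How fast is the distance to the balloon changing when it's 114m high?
798√35797/35797 ≈ 4.218 m/s

z² = 151² + y²
z = √(151² + 114²) = √35797
dz/dt = y/z · dy/dt = 114/√35797 · 7 = 798√35797/35797 ≈ 4.218 m/s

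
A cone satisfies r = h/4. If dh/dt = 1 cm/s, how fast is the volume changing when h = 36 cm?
81π cm³/s

V = (1/3)π(h/4)²h = πh³/48
dV/dt = πh²/16 · 1
At h = 36: dV/dt = 81π cm³/s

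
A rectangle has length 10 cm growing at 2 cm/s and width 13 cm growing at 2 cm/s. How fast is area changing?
46 cm²/s

A = lw
dA/dt = w·dl/dt + l·dw/dt = 13·2 + 10·2 = 46 cm²/s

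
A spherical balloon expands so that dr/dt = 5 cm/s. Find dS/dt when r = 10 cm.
400π cm²/s

S = 4πr²
dS/dt = dS/dr · dr/dt = 8πr · 5
At r = 10: dS/dt = 400π cm²/s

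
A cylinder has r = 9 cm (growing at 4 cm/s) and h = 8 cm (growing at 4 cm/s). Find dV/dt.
900π cm³/s

V = πr²h
dV/dt = 2πrh·dr/dt + πr²·dh/dt
= 2π(9)(8)(4) + π(9)²(4)
= 900π cm³/s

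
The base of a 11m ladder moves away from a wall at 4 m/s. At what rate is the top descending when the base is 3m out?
3√7/7 ≈ 1.134 m/s

x² + y² = 11²
2x·dx/dt + 2y·dy/dt = 0
dy/dt = -x/y · dx/dt = -3/(4√7) · 4 = -3√7/7 m/s
The top is descending at 3√7/7 ≈ 1.134 m/s.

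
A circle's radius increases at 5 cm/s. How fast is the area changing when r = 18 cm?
180π cm²/s

A = πr²
dA/dt = 2πr · dr/dt = 2π(18)(5) = 180π cm²/s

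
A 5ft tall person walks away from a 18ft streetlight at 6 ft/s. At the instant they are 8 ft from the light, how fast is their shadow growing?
30/13 ft/s

By similar triangles: 18/(x+s) = 5/s
Solving: s = 5x/13
ds/dt = 5/13 · dx/dt = 5/13 · 6 = 30/13 ft/s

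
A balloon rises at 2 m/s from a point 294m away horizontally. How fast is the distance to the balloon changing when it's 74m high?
37√22978/11489 ≈ 0.4882 m/s

z² = 294² + y²
z = √(294² + 74²) = 2√22978
dz/dt = y/z · dy/dt = 74/(2√22978) · 2 = 37√22978/11489 ≈ 0.4882 m/s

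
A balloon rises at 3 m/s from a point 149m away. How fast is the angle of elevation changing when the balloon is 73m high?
0.016237 rad/s

tan(θ) = y/149
sec²(θ) · dθ/dt = (1/149) · dy/dt
dθ/dt = cos²(θ)/149 · 3 = 149/(149² + 73²) · 3
dθ/dt = 0.016237 rad/s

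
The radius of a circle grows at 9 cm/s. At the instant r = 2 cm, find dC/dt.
18π cm/s

C = 2πr
dC/dt = 2π · dr/dt = 2π · 9 = 18π cm/s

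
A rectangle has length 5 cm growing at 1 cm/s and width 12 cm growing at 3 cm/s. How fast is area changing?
27 cm²/s

A = lw
dA/dt = w·dl/dt + l·dw/dt = 12·1 + 5·3 = 27 cm²/s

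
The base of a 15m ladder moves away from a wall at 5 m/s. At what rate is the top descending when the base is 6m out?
10√21/21 ≈ 2.182 m/s

x² + y² = 15²
2x·dx/dt + 2y·dy/dt = 0
dy/dt = -x/y · dx/dt = -6/(3√21) · 5 = -10√21/21 m/s
The top is descending at 10√21/21 ≈ 2.182 m/s.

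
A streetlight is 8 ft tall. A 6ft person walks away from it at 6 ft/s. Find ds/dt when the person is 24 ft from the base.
18 ft/s

By similar triangles: 8/(x+s) = 6/s
Solving: s = 6x/2
ds/dt = 6/2 · dx/dt = 3 · 6 = 18 ft/s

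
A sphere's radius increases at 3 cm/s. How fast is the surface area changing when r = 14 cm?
336π cm²/s

S = 4πr²
dS/dt = dS/dr · dr/dt = 8πr · 3
At r = 14: dS/dt = 336π cm²/s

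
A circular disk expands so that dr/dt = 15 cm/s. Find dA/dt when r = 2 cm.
60π cm²/s

A = πr²
dA/dt = 2πr · dr/dt = 2π(2)(15) = 60π cm²/s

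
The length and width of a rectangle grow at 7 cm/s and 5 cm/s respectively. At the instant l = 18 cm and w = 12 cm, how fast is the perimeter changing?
24 cm/s

P = 2(l + w)
dP/dt = 2(dl/dt + dw/dt) = 2(7 + 5) = 24 cm/s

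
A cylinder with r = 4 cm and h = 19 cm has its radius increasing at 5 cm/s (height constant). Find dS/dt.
270π cm²/s

S = 2πrh + 2πr² (lateral + bases)
dS/dt = (2πh + 4πr)·dr/dt = (2π·19 + 4π·4)·5
= 270π cm²/s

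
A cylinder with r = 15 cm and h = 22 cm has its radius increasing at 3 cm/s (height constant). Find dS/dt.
312π cm²/s

S = 2πrh + 2πr² (lateral + bases)
dS/dt = (2πh + 4πr)·dr/dt = (2π·22 + 4π·15)·3
= 312π cm²/s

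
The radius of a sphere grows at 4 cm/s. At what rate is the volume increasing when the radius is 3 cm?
144π cm³/s

V = (4/3)πr³
dV/dt = dV/dr · dr/dt = 4πr² · 4
At r = 3: dV/dt = 144π cm³/s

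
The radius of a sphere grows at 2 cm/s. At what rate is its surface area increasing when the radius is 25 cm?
400π cm²/s

S = 4πr²
dS/dt = dS/dr · dr/dt = 8πr · 2
At r = 25: dS/dt = 400π cm²/s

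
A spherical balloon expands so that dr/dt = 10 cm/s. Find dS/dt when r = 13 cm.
1040π cm²/s

S = 4πr²
dS/dt = dS/dr · dr/dt = 8πr · 10
At r = 13: dS/dt = 1040π cm²/s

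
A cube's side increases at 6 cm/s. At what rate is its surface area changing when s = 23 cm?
1656 cm²/s

A = 6s²
dA/dt = 12s · ds/dt = 12·23·6 = 1656 cm²/s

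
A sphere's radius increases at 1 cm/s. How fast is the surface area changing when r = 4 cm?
32π cm²/s

S = 4πr²
dS/dt = dS/dr · dr/dt = 8πr · 1
At r = 4: dS/dt = 32π cm²/s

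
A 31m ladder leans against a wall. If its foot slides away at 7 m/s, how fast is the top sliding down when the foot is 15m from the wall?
105√46/184 ≈ 3.87 m/s

x² + y² = 31²
2x·dx/dt + 2y·dy/dt = 0
dy/dt = -x/y · dx/dt = -15/(4√46) · 7 = -105√46/184 m/s
The top is descending at 105√46/184 ≈ 3.87 m/s.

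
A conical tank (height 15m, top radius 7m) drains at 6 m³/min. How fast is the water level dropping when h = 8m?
675/(1568π) ≈ 0.137 m/min

r/h = 7/15, so r = (7/15)h
V = (1/3)πr²h = (1/3)π((7/15)h)²h = (49/675)πh³
dV/dh = (49/225)πh²
dh/dt = (dV/dt)/(dV/dh) = -6/((49/225)π·8²) = -675/(1568π) m/min
The level is dropping at 675/(1568π) ≈ 0.137 m/min.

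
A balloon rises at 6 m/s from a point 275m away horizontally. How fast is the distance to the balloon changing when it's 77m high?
21√674/337 ≈ 1.618 m/s

z² = 275² + y²
z = √(275² + 77²) = 11√674
dz/dt = y/z · dy/dt = 77/(11√674) · 6 = 21√674/337 ≈ 1.618 m/s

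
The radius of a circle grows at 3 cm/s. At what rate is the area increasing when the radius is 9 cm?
54π cm²/s

A = πr²
dA/dt = 2πr · dr/dt = 2π(9)(3) = 54π cm²/s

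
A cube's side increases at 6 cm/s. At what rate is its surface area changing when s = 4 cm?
288 cm²/s

A = 6s²
dA/dt = 12s · ds/dt = 12·4·6 = 288 cm²/s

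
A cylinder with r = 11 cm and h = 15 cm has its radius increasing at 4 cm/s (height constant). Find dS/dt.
296π cm²/s

S = 2πrh + 2πr² (lateral + bases)
dS/dt = (2πh + 4πr)·dr/dt = (2π·15 + 4π·11)·4
= 296π cm²/s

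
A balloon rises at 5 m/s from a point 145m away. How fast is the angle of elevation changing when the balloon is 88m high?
0.025201 rad/s

tan(θ) = y/145
sec²(θ) · dθ/dt = (1/145) · dy/dt
dθ/dt = cos²(θ)/145 · 5 = 145/(145² + 88²) · 5
dθ/dt = 0.025201 rad/s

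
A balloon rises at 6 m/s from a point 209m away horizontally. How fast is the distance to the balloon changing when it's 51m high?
153√46282/23141 ≈ 1.422 m/s

z² = 209² + y²
z = √(209² + 51²) = √46282
dz/dt = y/z · dy/dt = 51/√46282 · 6 = 153√46282/23141 ≈ 1.422 m/s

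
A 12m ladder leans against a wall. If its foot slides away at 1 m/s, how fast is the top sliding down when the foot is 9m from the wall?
3√7/7 ≈ 1.134 m/s

x² + y² = 12²
2x·dx/dt + 2y·dy/dt = 0
dy/dt = -x/y · dx/dt = -9/(3√7) · 1 = -3√7/7 m/s
The top is descending at 3√7/7 ≈ 1.134 m/s.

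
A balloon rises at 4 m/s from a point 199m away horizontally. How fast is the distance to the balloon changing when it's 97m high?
194√290/1885 ≈ 1.753 m/s

z² = 199² + y²
z = √(199² + 97²) = 13√290
dz/dt = y/z · dy/dt = 97/(13√290) · 4 = 194√290/1885 ≈ 1.753 m/s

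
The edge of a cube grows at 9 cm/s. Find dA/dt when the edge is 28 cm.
3024 cm²/s

A = 6s²
dA/dt = 12s · ds/dt = 12·28·9 = 3024 cm²/s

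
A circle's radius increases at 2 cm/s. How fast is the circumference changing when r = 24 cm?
4π cm/s

C = 2πr
dC/dt = 2π · dr/dt = 2π · 2 = 4π cm/s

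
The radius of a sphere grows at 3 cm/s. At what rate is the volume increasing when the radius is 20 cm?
4800π cm³/s

V = (4/3)πr³
dV/dt = dV/dr · dr/dt = 4πr² · 3
At r = 20: dV/dt = 4800π cm³/s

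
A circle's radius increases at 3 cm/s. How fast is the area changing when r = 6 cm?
36π cm²/s

A = πr²
dA/dt = 2πr · dr/dt = 2π(6)(3) = 36π cm²/s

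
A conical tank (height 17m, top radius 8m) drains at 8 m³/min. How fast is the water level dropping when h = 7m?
289/(392π) ≈ 0.2347 m/min

r/h = 8/17, so r = (8/17)h
V = (1/3)πr²h = (1/3)π((8/17)h)²h = (64/867)πh³
dV/dh = (64/289)πh²
dh/dt = (dV/dt)/(dV/dh) = -8/((64/289)π·7²) = -289/(392π) m/min
The level is dropping at 289/(392π) ≈ 0.2347 m/min.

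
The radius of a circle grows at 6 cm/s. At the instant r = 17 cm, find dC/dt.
12π cm/s

C = 2πr
dC/dt = 2π · dr/dt = 2π · 6 = 12π cm/s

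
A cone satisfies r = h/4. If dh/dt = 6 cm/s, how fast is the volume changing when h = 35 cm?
3675π/8 cm³/s

V = (1/3)π(h/4)²h = πh³/48
dV/dt = πh²/16 · 6
At h = 35: dV/dt = 3675π/8 cm³/s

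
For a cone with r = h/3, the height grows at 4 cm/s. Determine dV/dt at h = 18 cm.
144π cm³/s

V = (1/3)π(h/3)²h = πh³/27
dV/dt = πh²/9 · 4
At h = 18: dV/dt = 144π cm³/s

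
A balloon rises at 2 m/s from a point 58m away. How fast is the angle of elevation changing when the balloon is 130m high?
0.005724 rad/s

tan(θ) = y/58
sec²(θ) · dθ/dt = (1/58) · dy/dt
dθ/dt = cos²(θ)/58 · 2 = 58/(58² + 130²) · 2
dθ/dt = 0.005724 rad/s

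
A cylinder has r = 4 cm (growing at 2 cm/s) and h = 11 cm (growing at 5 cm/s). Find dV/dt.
256π cm³/s

V = πr²h
dV/dt = 2πrh·dr/dt + πr²·dh/dt
= 2π(4)(11)(2) + π(4)²(5)
= 256π cm³/s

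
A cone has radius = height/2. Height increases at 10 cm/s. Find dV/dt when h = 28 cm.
1960π cm³/s

V = (1/3)π(h/2)²h = πh³/12
dV/dt = πh²/4 · 10
At h = 28: dV/dt = 1960π cm³/s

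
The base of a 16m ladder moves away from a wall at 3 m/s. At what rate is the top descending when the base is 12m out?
9√7/7 ≈ 3.402 m/s

x² + y² = 16²
2x·dx/dt + 2y·dy/dt = 0
dy/dt = -x/y · dx/dt = -12/(4√7) · 3 = -9√7/7 m/s
The top is descending at 9√7/7 ≈ 3.402 m/s.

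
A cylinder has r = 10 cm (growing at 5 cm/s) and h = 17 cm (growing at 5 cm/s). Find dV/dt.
2200π cm³/s

V = πr²h
dV/dt = 2πrh·dr/dt + πr²·dh/dt
= 2π(10)(17)(5) + π(10)²(5)
= 2200π cm³/s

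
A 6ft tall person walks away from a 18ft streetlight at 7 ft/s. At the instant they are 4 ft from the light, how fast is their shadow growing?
7/2 ft/s

By similar triangles: 18/(x+s) = 6/s
Solving: s = 6x/12
ds/dt = 6/12 · dx/dt = 1/2 · 7 = 7/2 ft/s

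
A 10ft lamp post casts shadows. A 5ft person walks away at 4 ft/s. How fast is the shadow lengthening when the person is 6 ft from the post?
4 ft/s

By similar triangles: 10/(x+s) = 5/s
Solving: s = 5x/5
ds/dt = 5/5 · dx/dt = 1 · 4 = 4 ft/s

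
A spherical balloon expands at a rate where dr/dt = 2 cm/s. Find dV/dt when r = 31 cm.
7688π cm³/s

V = (4/3)πr³
dV/dt = dV/dr · dr/dt = 4πr² · 2
At r = 31: dV/dt = 7688π cm³/s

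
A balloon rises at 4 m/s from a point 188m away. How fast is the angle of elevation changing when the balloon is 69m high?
0.018751 rad/s

tan(θ) = y/188
sec²(θ) · dθ/dt = (1/188) · dy/dt
dθ/dt = cos²(θ)/188 · 4 = 188/(188² + 69²) · 4
dθ/dt = 0.018751 rad/s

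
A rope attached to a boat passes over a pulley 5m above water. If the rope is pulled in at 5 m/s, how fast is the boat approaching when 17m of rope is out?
85√66/132 ≈ 5.231 m/s

rope² = x² + 5²
x = √(17² - 5²) = 2√66
dx/dt = (rope/x) · d(rope)/dt = (17/(2√66)) · (-5) = -85√66/132 m/s
The boat approaches at 85√66/132 ≈ 5.231 m/s.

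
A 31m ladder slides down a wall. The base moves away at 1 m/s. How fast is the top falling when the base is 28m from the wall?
28√177/177 ≈ 2.105 m/s

x² + y² = 31²
2x·dx/dt + 2y·dy/dt = 0
dy/dt = -x/y · dx/dt = -28/√177 · 1 = -28√177/177 m/s
The top is descending at 28√177/177 ≈ 2.105 m/s.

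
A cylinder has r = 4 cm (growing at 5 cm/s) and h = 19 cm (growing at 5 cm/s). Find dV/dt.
840π cm³/s

V = πr²h
dV/dt = 2πrh·dr/dt + πr²·dh/dt
= 2π(4)(19)(5) + π(4)²(5)
= 840π cm³/s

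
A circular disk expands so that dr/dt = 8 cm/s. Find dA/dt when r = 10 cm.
160π cm²/s

A = πr²
dA/dt = 2πr · dr/dt = 2π(10)(8) = 160π cm²/s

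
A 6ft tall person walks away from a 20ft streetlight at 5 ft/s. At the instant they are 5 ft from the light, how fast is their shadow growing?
15/7 ft/s

By similar triangles: 20/(x+s) = 6/s
Solving: s = 6x/14
ds/dt = 6/14 · dx/dt = 3/7 · 5 = 15/7 ft/s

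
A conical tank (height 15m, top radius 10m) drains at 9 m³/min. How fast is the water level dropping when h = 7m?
81/(196π) ≈ 0.1315 m/min

r/h = 10/15, so r = (2/3)h
V = (1/3)πr²h = (1/3)π((2/3)h)²h = (4/27)πh³
dV/dh = (4/9)πh²
dh/dt = (dV/dt)/(dV/dh) = -9/((4/9)π·7²) = -81/(196π) m/min
The level is dropping at 81/(196π) ≈ 0.1315 m/min.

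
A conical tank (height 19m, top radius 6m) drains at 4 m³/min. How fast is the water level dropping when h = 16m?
361/(2304π) ≈ 0.04987 m/min

r/h = 6/19, so r = (6/19)h
V = (1/3)πr²h = (1/3)π((6/19)h)²h = (12/361)πh³
dV/dh = (36/361)πh²
dh/dt = (dV/dt)/(dV/dh) = -4/((36/361)π·16²) = -361/(2304π) m/min
The level is dropping at 361/(2304π) ≈ 0.04987 m/min.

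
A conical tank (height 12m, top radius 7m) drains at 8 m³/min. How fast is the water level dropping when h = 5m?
1152/(1225π) ≈ 0.2993 m/min

r/h = 7/12, so r = (7/12)h
V = (1/3)πr²h = (1/3)π((7/12)h)²h = (49/432)πh³
dV/dh = (49/144)πh²
dh/dt = (dV/dt)/(dV/dh) = -8/((49/144)π·5²) = -1152/(1225π) m/min
The level is dropping at 1152/(1225π) ≈ 0.2993 m/min.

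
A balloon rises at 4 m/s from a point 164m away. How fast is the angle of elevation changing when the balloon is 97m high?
0.018069 rad/s

tan(θ) = y/164
sec²(θ) · dθ/dt = (1/164) · dy/dt
dθ/dt = cos²(θ)/164 · 4 = 164/(164² + 97²) · 4
dθ/dt = 0.018069 rad/s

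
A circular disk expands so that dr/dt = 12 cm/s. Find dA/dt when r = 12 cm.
288π cm²/s

A = πr²
dA/dt = 2πr · dr/dt = 2π(12)(12) = 288π cm²/s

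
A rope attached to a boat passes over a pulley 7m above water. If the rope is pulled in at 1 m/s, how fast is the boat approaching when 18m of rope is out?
18√11/55 ≈ 1.085 m/s

rope² = x² + 7²
x = √(18² - 7²) = 5√11
dx/dt = (rope/x) · d(rope)/dt = (18/(5√11)) · (-1) = -18√11/55 m/s
The boat approaches at 18√11/55 ≈ 1.085 m/s.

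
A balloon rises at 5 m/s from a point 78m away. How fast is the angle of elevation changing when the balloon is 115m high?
0.020198 rad/s

tan(θ) = y/78
sec²(θ) · dθ/dt = (1/78) · dy/dt
dθ/dt = cos²(θ)/78 · 5 = 78/(78² + 115²) · 5
dθ/dt = 0.020198 rad/s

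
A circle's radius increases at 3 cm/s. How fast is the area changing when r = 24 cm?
144π cm²/s

A = πr²
dA/dt = 2πr · dr/dt = 2π(24)(3) = 144π cm²/s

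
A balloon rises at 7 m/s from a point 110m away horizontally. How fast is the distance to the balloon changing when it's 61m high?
427√15821/15821 ≈ 3.395 m/s

z² = 110² + y²
z = √(110² + 61²) = √15821
dz/dt = y/z · dy/dt = 61/√15821 · 7 = 427√15821/15821 ≈ 3.395 m/s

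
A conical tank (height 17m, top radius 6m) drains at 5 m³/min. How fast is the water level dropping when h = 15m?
289/(1620π) ≈ 0.05678 m/min

r/h = 6/17, so r = (6/17)h
V = (1/3)πr²h = (1/3)π((6/17)h)²h = (12/289)πh³
dV/dh = (36/289)πh²
dh/dt = (dV/dt)/(dV/dh) = -5/((36/289)π·15²) = -289/(1620π) m/min
The level is dropping at 289/(1620π) ≈ 0.05678 m/min.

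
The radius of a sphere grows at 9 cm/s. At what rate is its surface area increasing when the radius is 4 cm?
288π cm²/s

S = 4πr²
dS/dt = dS/dr · dr/dt = 8πr · 9
At r = 4: dS/dt = 288π cm²/s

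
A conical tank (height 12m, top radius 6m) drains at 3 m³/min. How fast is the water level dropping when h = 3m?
4/(3π) ≈ 0.4244 m/min

r/h = 6/12, so r = (1/2)h
V = (1/3)πr²h = (1/3)π((1/2)h)²h = (1/12)πh³
dV/dh = (1/4)πh²
dh/dt = (dV/dt)/(dV/dh) = -3/((1/4)π·3²) = -4/(3π) m/min
The level is dropping at 4/(3π) ≈ 0.4244 m/min.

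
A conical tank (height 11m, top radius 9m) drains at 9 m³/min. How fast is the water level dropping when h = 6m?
121/(324π) ≈ 0.1189 m/min

r/h = 9/11, so r = (9/11)h
V = (1/3)πr²h = (1/3)π((9/11)h)²h = (27/121)πh³
dV/dh = (81/121)πh²
dh/dt = (dV/dt)/(dV/dh) = -9/((81/121)π·6²) = -121/(324π) m/min
The level is dropping at 121/(324π) ≈ 0.1189 m/min.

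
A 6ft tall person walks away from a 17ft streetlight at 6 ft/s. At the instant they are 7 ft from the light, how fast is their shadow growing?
36/11 ft/s

By similar triangles: 17/(x+s) = 6/s
Solving: s = 6x/11
ds/dt = 6/11 · dx/dt = 6/11 · 6 = 36/11 ft/s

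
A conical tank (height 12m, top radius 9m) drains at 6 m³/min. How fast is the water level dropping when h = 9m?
32/(243π) ≈ 0.04192 m/min

r/h = 9/12, so r = (3/4)h
V = (1/3)πr²h = (1/3)π((3/4)h)²h = (3/16)πh³
dV/dh = (9/16)πh²
dh/dt = (dV/dt)/(dV/dh) = -6/((9/16)π·9²) = -32/(243π) m/min
The level is dropping at 32/(243π) ≈ 0.04192 m/min.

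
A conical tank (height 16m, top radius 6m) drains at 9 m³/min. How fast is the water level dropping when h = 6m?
16/(9π) ≈ 0.5659 m/min

r/h = 6/16, so r = (3/8)h
V = (1/3)πr²h = (1/3)π((3/8)h)²h = (3/64)πh³
dV/dh = (9/64)πh²
dh/dt = (dV/dt)/(dV/dh) = -9/((9/64)π·6²) = -16/(9π) m/min
The level is dropping at 16/(9π) ≈ 0.5659 m/min.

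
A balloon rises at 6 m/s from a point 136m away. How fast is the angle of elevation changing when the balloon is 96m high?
0.029446 rad/s

tan(θ) = y/136
sec²(θ) · dθ/dt = (1/136) · dy/dt
dθ/dt = cos²(θ)/136 · 6 = 136/(136² + 96²) · 6
dθ/dt = 0.029446 rad/s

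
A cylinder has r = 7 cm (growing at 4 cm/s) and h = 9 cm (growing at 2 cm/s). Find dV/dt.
602π cm³/s

V = πr²h
dV/dt = 2πrh·dr/dt + πr²·dh/dt
= 2π(7)(9)(4) + π(7)²(2)
= 602π cm³/s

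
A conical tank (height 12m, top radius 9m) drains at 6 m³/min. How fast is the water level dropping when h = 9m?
32/(243π) ≈ 0.04192 m/min

r/h = 9/12, so r = (3/4)h
V = (1/3)πr²h = (1/3)π((3/4)h)²h = (3/16)πh³
dV/dh = (9/16)πh²
dh/dt = (dV/dt)/(dV/dh) = -6/((9/16)π·9²) = -32/(243π) m/min
The level is dropping at 32/(243π) ≈ 0.04192 m/min.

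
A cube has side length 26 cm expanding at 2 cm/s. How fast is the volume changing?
4056 cm³/s

V = s³
dV/dt = 3s² · ds/dt = 3·26²·2 = 4056 cm³/s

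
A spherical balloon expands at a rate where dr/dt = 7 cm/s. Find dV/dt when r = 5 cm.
700π cm³/s

V = (4/3)πr³
dV/dt = dV/dr · dr/dt = 4πr² · 7
At r = 5: dV/dt = 700π cm³/s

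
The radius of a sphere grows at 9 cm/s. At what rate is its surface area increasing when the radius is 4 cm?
288π cm²/s

S = 4πr²
dS/dt = dS/dr · dr/dt = 8πr · 9
At r = 4: dS/dt = 288π cm²/s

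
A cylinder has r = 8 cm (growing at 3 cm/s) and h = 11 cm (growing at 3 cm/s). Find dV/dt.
720π cm³/s

V = πr²h
dV/dt = 2πrh·dr/dt + πr²·dh/dt
= 2π(8)(11)(3) + π(8)²(3)
= 720π cm³/s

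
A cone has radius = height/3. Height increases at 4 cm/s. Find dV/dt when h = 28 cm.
3136π/9 cm³/s

V = (1/3)π(h/3)²h = πh³/27
dV/dt = πh²/9 · 4
At h = 28: dV/dt = 3136π/9 cm³/s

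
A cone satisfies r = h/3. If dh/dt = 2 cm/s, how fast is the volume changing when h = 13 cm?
338π/9 cm³/s

V = (1/3)π(h/3)²h = πh³/27
dV/dt = πh²/9 · 2
At h = 13: dV/dt = 338π/9 cm³/s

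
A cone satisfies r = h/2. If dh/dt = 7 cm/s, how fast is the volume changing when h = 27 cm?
5103π/4 cm³/s

V = (1/3)π(h/2)²h = πh³/12
dV/dt = πh²/4 · 7
At h = 27: dV/dt = 5103π/4 cm³/s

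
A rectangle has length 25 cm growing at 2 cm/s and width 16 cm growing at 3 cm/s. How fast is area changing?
107 cm²/s

A = lw
dA/dt = w·dl/dt + l·dw/dt = 16·2 + 25·3 = 107 cm²/s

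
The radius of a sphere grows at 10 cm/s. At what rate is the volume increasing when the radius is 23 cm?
21160π cm³/s

V = (4/3)πr³
dV/dt = dV/dr · dr/dt = 4πr² · 10
At r = 23: dV/dt = 21160π cm³/s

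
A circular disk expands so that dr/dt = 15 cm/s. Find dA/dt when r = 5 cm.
150π cm²/s

A = πr²
dA/dt = 2πr · dr/dt = 2π(5)(15) = 150π cm²/s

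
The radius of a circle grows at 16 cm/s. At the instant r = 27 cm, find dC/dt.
32π cm/s

C = 2πr
dC/dt = 2π · dr/dt = 2π · 16 = 32π cm/s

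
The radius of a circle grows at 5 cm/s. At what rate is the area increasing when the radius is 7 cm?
70π cm²/s

A = πr²
dA/dt = 2πr · dr/dt = 2π(7)(5) = 70π cm²/s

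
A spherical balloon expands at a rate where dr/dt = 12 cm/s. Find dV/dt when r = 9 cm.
3888π cm³/s

V = (4/3)πr³
dV/dt = dV/dr · dr/dt = 4πr² · 12
At r = 9: dV/dt = 3888π cm³/s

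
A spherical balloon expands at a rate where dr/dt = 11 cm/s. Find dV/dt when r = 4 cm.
704π cm³/s

V = (4/3)πr³
dV/dt = dV/dr · dr/dt = 4πr² · 11
At r = 4: dV/dt = 704π cm³/s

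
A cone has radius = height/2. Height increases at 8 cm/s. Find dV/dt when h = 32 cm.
2048π cm³/s

V = (1/3)π(h/2)²h = πh³/12
dV/dt = πh²/4 · 8
At h = 32: dV/dt = 2048π cm³/s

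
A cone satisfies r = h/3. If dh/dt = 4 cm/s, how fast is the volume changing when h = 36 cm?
576π cm³/s

V = (1/3)π(h/3)²h = πh³/27
dV/dt = πh²/9 · 4
At h = 36: dV/dt = 576π cm³/s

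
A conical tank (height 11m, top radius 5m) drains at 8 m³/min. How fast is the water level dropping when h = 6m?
242/(225π) ≈ 0.3424 m/min

r/h = 5/11, so r = (5/11)h
V = (1/3)πr²h = (1/3)π((5/11)h)²h = (25/363)πh³
dV/dh = (25/121)πh²
dh/dt = (dV/dt)/(dV/dh) = -8/((25/121)π·6²) = -242/(225π) m/min
The level is dropping at 242/(225π) ≈ 0.3424 m/min.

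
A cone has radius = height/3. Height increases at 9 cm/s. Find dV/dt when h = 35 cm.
1225π cm³/s

V = (1/3)π(h/3)²h = πh³/27
dV/dt = πh²/9 · 9
At h = 35: dV/dt = 1225π cm³/s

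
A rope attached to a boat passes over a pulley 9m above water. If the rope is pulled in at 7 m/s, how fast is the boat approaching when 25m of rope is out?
175√34/136 ≈ 7.503 m/s

rope² = x² + 9²
x = √(25² - 9²) = 4√34
dx/dt = (rope/x) · d(rope)/dt = (25/(4√34)) · (-7) = -175√34/136 m/s
The boat approaches at 175√34/136 ≈ 7.503 m/s.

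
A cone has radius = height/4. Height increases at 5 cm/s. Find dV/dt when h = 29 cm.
4205π/16 cm³/s

V = (1/3)π(h/4)²h = πh³/48
dV/dt = πh²/16 · 5
At h = 29: dV/dt = 4205π/16 cm³/s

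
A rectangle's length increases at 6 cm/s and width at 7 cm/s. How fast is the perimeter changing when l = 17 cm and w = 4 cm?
26 cm/s

P = 2(l + w)
dP/dt = 2(dl/dt + dw/dt) = 2(6 + 7) = 26 cm/s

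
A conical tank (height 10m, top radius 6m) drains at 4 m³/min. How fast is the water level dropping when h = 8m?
25/(144π) ≈ 0.05526 m/min

r/h = 6/10, so r = (3/5)h
V = (1/3)πr²h = (1/3)π((3/5)h)²h = (3/25)πh³
dV/dh = (9/25)πh²
dh/dt = (dV/dt)/(dV/dh) = -4/((9/25)π·8²) = -25/(144π) m/min
The level is dropping at 25/(144π) ≈ 0.05526 m/min.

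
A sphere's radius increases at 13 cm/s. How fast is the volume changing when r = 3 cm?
468π cm³/s

V = (4/3)πr³
dV/dt = dV/dr · dr/dt = 4πr² · 13
At r = 3: dV/dt = 468π cm³/s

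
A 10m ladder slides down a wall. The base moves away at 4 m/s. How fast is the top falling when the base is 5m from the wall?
4√3/3 ≈ 2.309 m/s

x² + y² = 10²
2x·dx/dt + 2y·dy/dt = 0
dy/dt = -x/y · dx/dt = -5/(5√3) · 4 = -4√3/3 m/s
The top is descending at 4√3/3 ≈ 2.309 m/s.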